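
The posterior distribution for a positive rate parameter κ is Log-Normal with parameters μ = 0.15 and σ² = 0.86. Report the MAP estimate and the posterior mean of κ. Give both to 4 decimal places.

Mode = exp(μ − σ²) = exp(-0.71) = 0.4916.
Mean = exp(μ + σ²/2) = exp(0.580) = 1.7860.
Right-skewed posterior ⇒ mode < mean.

MAP = 0.4916; posterior mean = 1.7860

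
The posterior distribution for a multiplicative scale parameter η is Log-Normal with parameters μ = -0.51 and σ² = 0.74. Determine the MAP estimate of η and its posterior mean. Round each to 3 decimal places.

MAP = 0.287, posterior mean = 0.869

Mode = exp(μ − σ²) = exp(-1.25) = 0.287.
Mean = exp(μ + σ²/2) = exp(-0.140) = 0.869.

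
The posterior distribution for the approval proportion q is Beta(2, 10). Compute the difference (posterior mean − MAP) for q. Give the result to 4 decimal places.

0.0667

Mode = (2−1)/(2+10−2) = 1/10 = 0.1000.
Mean = 2/(2+10) = 2/12 = 0.1667.
Difference = 0.1667 − 0.1000 = 0.0667.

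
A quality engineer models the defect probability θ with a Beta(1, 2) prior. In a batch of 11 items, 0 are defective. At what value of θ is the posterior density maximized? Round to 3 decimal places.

0.000

Posterior: Beta(1+0, 2+11) = Beta(1, 13).
Since α = 1 ≤ 1 and β > 1, the Beta density is monotone decreasing on [0,1]; the mode is at 0.
Mean = 1/(1+13) = 0.071.
This is the posterior mode — the MAP estimate.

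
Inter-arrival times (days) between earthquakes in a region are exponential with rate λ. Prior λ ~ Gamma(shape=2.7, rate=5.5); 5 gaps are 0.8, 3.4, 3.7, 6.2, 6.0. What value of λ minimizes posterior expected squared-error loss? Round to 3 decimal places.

Σ times = 20.1. Posterior: Gamma(shape = 2.7+5 = 7.7, rate = 5.5+20.1 = 25.6).
Mode = (α−1)/β = 6.7/25.6 = 0.262.
Mean = α/β = 7.7/25.6 = 0.301.
Squared-error loss ⇒ the optimal estimator is the posterior mean.

0.301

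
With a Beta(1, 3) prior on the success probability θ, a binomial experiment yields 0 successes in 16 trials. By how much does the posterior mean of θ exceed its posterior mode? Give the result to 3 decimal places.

0.050

Posterior: Beta(1+0, 3+16) = Beta(1, 19).
Since α = 1 ≤ 1 and β > 1, the Beta density is monotone decreasing on [0,1]; the mode is at 0.
Mean = 1/(1+19) = 0.050.
Difference = 0.050 − 0.000 = 0.050.
Mean > mode: the posterior has a right tail.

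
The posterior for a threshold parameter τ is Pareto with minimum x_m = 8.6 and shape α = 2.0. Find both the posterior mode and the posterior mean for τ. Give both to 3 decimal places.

MAP: 8.600. Posterior mean: 17.200.

The Pareto density is strictly decreasing on [x_m, ∞), so the mode is x_m = 8.600.
Mean = α·x_m/(α−1) = 2.0·8.6/1.0 = 17.200.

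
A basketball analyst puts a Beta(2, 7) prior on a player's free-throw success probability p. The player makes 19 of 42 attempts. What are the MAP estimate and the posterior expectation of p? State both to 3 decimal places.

Posterior: Beta(2+19, 7+23) = Beta(21, 30).
Mode = (21−1)/(21+30−2) = 20/49 = 0.408.
Mean = 21/(21+30) = 21/51 = 0.412.
Mean > mode: the posterior has a right tail.

p_MAP = 0.408, E[p|data] = 0.412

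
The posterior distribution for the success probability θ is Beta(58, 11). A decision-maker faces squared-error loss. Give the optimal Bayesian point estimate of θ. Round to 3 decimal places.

Mode = (58−1)/(58+11−2) = 57/67 = 0.851.
Mean = 58/(58+11) = 58/69 = 0.841.
Squared-error loss ⇒ the optimal estimator is the posterior mean.

0.841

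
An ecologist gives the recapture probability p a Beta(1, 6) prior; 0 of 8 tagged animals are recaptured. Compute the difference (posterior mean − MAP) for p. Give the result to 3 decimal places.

Posterior: Beta(1+0, 6+8) = Beta(1, 14).
Since α = 1 ≤ 1 and β > 1, the Beta density is monotone decreasing on [0,1]; the mode is at 0.
Mean = 1/(1+14) = 0.067.
Difference = 0.067 − 0.000 = 0.067.
Right-skewed posterior ⇒ mode < mean.

0.067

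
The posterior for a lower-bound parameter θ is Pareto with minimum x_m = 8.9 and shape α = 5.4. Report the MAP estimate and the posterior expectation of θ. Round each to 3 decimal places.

θ_MAP = 8.900, E[θ|data] = 10.923

The Pareto density is strictly decreasing on [x_m, ∞), so the mode is x_m = 8.900.
Mean = α·x_m/(α−1) = 5.4·8.9/4.4 = 10.923.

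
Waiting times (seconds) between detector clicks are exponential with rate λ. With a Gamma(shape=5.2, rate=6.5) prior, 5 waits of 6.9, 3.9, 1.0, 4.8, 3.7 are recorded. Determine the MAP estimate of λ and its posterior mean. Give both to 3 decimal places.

MAP = 0.343, posterior mean = 0.381

Σ times = 20.3. Posterior: Gamma(shape = 5.2+5 = 10.2, rate = 6.5+20.3 = 26.8).
Mode = (α−1)/β = 9.2/26.8 = 0.343.
Mean = α/β = 10.2/26.8 = 0.381.
Mean > mode: the posterior has a right tail.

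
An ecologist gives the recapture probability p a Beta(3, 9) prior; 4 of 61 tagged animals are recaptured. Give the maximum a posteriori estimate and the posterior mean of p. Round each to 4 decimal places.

p_MAP = 0.0845, E[p|data] = 0.0959

Posterior: Beta(3+4, 9+57) = Beta(7, 66).
Mode = (7−1)/(7+66−2) = 6/71 = 0.0845.
Mean = 7/(7+66) = 7/73 = 0.0959.
Right-skewed posterior ⇒ mode < mean.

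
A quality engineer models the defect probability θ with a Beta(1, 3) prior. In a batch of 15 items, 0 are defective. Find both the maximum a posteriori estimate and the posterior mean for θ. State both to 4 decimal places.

Posterior: Beta(1+0, 3+15) = Beta(1, 18).
Since α = 1 ≤ 1 and β > 1, the Beta density is monotone decreasing on [0,1]; the mode is at 0.
Mean = 1/(1+18) = 0.0526.

maximum a posteriori estimate = 0.0000, posterior mean = 0.0526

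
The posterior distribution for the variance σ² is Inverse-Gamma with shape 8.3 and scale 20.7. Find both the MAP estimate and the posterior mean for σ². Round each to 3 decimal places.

MAP = 2.226; posterior mean = 2.836

Mode = β/(α+1) = 20.7/9.3 = 2.226.
Mean = β/(α−1) = 20.7/7.3 = 2.836.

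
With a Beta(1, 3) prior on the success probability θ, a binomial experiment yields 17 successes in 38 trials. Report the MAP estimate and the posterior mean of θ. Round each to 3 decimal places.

MAP = 0.425, posterior mean = 0.429

Posterior: Beta(1+17, 3+21) = Beta(18, 24).
Mode = (18−1)/(18+24−2) = 17/40 = 0.425.
Mean = 18/(18+24) = 18/42 = 0.429.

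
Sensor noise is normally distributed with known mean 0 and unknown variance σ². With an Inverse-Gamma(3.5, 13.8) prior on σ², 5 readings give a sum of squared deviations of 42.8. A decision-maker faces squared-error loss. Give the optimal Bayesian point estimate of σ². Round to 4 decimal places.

Posterior: Inverse-Gamma(shape = 3.5+5/2 = 6.0, scale = 13.8+42.8/2 = 35.2).
Mode = β/(α+1) = 35.2/7.0 = 5.0286.
Mean = β/(α−1) = 35.2/5.0 = 7.0400.
Squared-error loss ⇒ the optimal estimator is the posterior mean.

7.0400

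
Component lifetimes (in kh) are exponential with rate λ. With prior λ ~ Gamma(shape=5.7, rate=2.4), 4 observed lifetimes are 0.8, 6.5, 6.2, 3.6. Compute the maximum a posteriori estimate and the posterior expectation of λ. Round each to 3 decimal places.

Σ times = 17.1. Posterior: Gamma(shape = 5.7+4 = 9.7, rate = 2.4+17.1 = 19.5).
Mode = (α−1)/β = 8.7/19.5 = 0.446.
Mean = α/β = 9.7/19.5 = 0.497.
Right-skewed posterior ⇒ mode < mean.

maximum a posteriori estimate = 0.446, posterior expectation = 0.497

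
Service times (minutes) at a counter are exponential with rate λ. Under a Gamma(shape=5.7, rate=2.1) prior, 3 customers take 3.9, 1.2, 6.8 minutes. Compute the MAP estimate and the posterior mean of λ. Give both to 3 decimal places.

MAP estimate = 0.550, posterior mean = 0.621

Σ times = 11.9. Posterior: Gamma(shape = 5.7+3 = 8.7, rate = 2.1+11.9 = 14.0).
Mode = (α−1)/β = 7.7/14.0 = 0.550.
Mean = α/β = 8.7/14.0 = 0.621.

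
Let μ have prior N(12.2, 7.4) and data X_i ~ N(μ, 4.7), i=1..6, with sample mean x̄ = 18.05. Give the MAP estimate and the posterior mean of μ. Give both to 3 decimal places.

MAP: 17.490. Posterior mean: 17.490.

Posterior for μ is Normal. Precision-weighted mean: (1/7.4·12.2 + 6/4.7·18.05) / (1/7.4 + 6/4.7) = 17.490.
A Normal posterior is symmetric, so mode = mean.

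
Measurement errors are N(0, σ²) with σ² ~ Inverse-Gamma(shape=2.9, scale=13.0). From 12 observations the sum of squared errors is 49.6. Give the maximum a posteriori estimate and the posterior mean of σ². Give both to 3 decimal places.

Posterior: Inverse-Gamma(shape = 2.9+12/2 = 8.9, scale = 13.0+49.6/2 = 37.8).
Mode = β/(α+1) = 37.8/9.9 = 3.818.
Mean = β/(α−1) = 37.8/7.9 = 4.785.

MAP = 3.818; posterior mean = 4.785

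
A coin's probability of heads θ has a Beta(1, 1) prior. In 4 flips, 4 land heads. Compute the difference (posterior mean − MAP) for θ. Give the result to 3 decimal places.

-0.167

Posterior: Beta(1+4, 1+0) = Beta(5, 1).
Since β = 1 ≤ 1 and α > 1, the Beta density is monotone increasing on [0,1]; the mode is at 1.
Mean = 5/(5+1) = 0.833.
Difference = 0.833 − 1.000 = -0.167.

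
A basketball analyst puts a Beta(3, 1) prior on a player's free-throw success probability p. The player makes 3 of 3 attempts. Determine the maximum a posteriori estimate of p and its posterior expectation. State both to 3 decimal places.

p_MAP = 1.000, E[p|data] = 0.857

Posterior: Beta(3+3, 1+0) = Beta(6, 1).
Since β = 1 ≤ 1 and α > 1, the Beta density is monotone increasing on [0,1]; the mode is at 1.
Mean = 6/(6+1) = 0.857.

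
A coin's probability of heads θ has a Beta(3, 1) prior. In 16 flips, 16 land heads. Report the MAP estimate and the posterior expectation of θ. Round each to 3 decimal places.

Posterior: Beta(3+16, 1+0) = Beta(19, 1).
Since β = 1 ≤ 1 and α > 1, the Beta density is monotone increasing on [0,1]; the mode is at 1.
Mean = 19/(19+1) = 0.950.
The mean is pulled below the mode by the posterior's left skew.

MAP = 1.000; posterior mean = 0.950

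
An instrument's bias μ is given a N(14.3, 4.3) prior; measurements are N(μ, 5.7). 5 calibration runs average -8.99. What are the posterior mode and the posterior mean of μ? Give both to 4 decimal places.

μ_MAP = -4.1094, E[μ|data] = -4.1094

Posterior for μ is Normal. Precision-weighted mean: (1/4.3·14.3 + 5/5.7·-8.99) / (1/4.3 + 5/5.7) = -4.1094.
A Normal posterior is symmetric, so mode = mean.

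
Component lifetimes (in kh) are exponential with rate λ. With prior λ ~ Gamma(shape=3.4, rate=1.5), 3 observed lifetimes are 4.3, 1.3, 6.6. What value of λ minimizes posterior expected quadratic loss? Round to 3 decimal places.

0.467

Σ times = 12.2. Posterior: Gamma(shape = 3.4+3 = 6.4, rate = 1.5+12.2 = 13.7).
Mode = (α−1)/β = 5.4/13.7 = 0.394.
Mean = α/β = 6.4/13.7 = 0.467.
Quadratic loss ⇒ the optimal estimator is the posterior mean.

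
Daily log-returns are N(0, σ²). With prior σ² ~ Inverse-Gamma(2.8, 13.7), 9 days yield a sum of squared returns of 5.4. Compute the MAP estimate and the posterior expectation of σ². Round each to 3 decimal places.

Posterior: Inverse-Gamma(shape = 2.8+9/2 = 7.3, scale = 13.7+5.4/2 = 16.4).
Mode = β/(α+1) = 16.4/8.3 = 1.976.
Mean = β/(α−1) = 16.4/6.3 = 2.603.
The mean is pulled above the mode by the posterior's right skew.

MAP = 1.976, posterior mean = 2.603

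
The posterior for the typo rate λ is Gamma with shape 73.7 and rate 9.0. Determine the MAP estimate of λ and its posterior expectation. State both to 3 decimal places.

MAP = 8.078, posterior mean = 8.189

Mode = (α−1)/β = 72.7/9.0 = 8.078.
Mean = α/β = 73.7/9.0 = 8.189.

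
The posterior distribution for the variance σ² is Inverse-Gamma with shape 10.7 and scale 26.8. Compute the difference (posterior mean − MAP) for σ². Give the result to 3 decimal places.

Mode = β/(α+1) = 26.8/11.7 = 2.291.
Mean = β/(α−1) = 26.8/9.7 = 2.763.
Difference = 2.763 − 2.291 = 0.472.

0.472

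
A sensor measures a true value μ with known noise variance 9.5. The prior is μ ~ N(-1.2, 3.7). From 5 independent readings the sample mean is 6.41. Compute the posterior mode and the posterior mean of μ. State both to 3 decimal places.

Posterior for μ is Normal. Precision-weighted mean: (1/3.7·-1.2 + 5/9.5·6.41) / (1/3.7 + 5/9.5) = 3.828.
A Normal posterior is symmetric, so mode = mean.

MAP = 3.828; posterior mean = 3.828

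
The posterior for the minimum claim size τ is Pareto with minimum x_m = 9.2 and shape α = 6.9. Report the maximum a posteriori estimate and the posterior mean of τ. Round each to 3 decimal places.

MAP = 9.200, posterior mean = 10.759

The Pareto density is strictly decreasing on [x_m, ∞), so the mode is x_m = 9.200.
Mean = α·x_m/(α−1) = 6.9·9.2/5.9 = 10.759.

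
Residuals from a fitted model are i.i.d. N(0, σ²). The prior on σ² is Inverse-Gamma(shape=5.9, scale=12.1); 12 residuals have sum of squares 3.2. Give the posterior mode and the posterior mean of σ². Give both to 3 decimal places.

MAP: 1.062. Posterior mean: 1.257.

Posterior: Inverse-Gamma(shape = 5.9+12/2 = 11.9, scale = 12.1+3.2/2 = 13.7).
Mode = β/(α+1) = 13.7/12.9 = 1.062.
Mean = β/(α−1) = 13.7/10.9 = 1.257.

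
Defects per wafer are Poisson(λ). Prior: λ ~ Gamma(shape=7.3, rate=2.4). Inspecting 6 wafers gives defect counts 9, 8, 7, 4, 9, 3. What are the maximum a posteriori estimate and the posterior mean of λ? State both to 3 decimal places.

MAP = 5.512; posterior mean = 5.631

Σ counts = 40. Posterior: Gamma(shape = 7.3+40 = 47.3, rate = 2.4+6 = 8.4).
Mode = (α−1)/β = 46.3/8.4 = 5.512.
Mean = α/β = 47.3/8.4 = 5.631.
Right-skewed posterior ⇒ mode < mean.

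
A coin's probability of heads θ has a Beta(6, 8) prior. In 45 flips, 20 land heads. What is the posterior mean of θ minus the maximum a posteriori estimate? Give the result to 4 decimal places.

0.0021

Posterior: Beta(6+20, 8+25) = Beta(26, 33).
Mode = (26−1)/(26+33−2) = 25/57 = 0.4386.
Mean = 26/(26+33) = 26/59 = 0.4407.
Difference = 0.4407 − 0.4386 = 0.0021.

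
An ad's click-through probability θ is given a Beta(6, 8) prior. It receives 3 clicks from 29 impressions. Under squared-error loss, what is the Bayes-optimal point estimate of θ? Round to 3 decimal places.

0.209

Posterior: Beta(6+3, 8+26) = Beta(9, 34).
Mode = (9−1)/(9+34−2) = 8/41 = 0.195.
Mean = 9/(9+34) = 9/43 = 0.209.
Squared-error loss ⇒ the optimal estimator is the posterior mean.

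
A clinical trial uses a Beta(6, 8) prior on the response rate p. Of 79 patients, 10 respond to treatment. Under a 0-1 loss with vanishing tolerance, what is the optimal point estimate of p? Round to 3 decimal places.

Posterior: Beta(6+10, 8+69) = Beta(16, 77).
Mode = (16−1)/(16+77−2) = 15/91 = 0.165.
Mean = 16/(16+77) = 16/93 = 0.172.
This is the posterior mode — the MAP estimate.

0.165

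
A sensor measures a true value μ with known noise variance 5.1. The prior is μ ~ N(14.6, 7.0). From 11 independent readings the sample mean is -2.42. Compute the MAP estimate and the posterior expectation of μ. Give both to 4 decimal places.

Posterior for μ is Normal. Precision-weighted mean: (1/7.0·14.6 + 11/5.1·-2.42) / (1/7.0 + 11/5.1) = -1.3627.
A Normal posterior is symmetric, so mode = mean.

MAP estimate = -1.3627, posterior expectation = -1.3627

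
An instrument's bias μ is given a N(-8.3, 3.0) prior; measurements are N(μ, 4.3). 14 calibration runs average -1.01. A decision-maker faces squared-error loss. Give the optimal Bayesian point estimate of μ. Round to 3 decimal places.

Posterior for μ is Normal. Precision-weighted mean: (1/3.0·-8.3 + 14/4.3·-1.01) / (1/3.0 + 14/4.3) = -1.687.
A Normal posterior is symmetric, so mode = mean.
Squared-error loss ⇒ the optimal estimator is the posterior mean.

-1.687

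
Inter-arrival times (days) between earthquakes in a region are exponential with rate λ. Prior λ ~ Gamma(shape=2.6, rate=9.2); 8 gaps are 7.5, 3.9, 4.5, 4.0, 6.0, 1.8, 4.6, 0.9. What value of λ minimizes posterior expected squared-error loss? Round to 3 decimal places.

0.250

Σ times = 33.2. Posterior: Gamma(shape = 2.6+8 = 10.6, rate = 9.2+33.2 = 42.4).
Mode = (α−1)/β = 9.6/42.4 = 0.226.
Mean = α/β = 10.6/42.4 = 0.250.
Squared-error loss ⇒ the optimal estimator is the posterior mean.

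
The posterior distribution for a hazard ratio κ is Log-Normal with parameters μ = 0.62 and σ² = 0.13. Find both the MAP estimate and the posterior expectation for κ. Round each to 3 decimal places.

Mode = exp(μ − σ²) = exp(0.49) = 1.632.
Mean = exp(μ + σ²/2) = exp(0.685) = 1.984.

MAP = 1.632, posterior mean = 1.984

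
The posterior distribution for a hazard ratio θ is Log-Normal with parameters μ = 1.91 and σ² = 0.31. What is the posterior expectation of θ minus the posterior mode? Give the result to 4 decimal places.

2.9323

Mode = exp(μ − σ²) = exp(1.60) = 4.9530.
Mean = exp(μ + σ²/2) = exp(2.065) = 7.8853.
Difference = 7.8853 − 4.9530 = 2.9323.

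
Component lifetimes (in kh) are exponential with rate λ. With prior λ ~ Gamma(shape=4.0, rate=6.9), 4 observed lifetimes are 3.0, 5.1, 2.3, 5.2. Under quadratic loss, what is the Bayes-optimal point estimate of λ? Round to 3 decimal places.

Σ times = 15.6. Posterior: Gamma(shape = 4.0+4 = 8.0, rate = 6.9+15.6 = 22.5).
Mode = (α−1)/β = 7.0/22.5 = 0.311.
Mean = α/β = 8.0/22.5 = 0.356.
Quadratic loss ⇒ the optimal estimator is the posterior mean.

0.356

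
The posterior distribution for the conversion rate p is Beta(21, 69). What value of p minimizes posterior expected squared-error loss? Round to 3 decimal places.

0.233

Mode = (21−1)/(21+69−2) = 20/88 = 0.227.
Mean = 21/(21+69) = 21/90 = 0.233.
Squared-error loss ⇒ the optimal estimator is the posterior mean.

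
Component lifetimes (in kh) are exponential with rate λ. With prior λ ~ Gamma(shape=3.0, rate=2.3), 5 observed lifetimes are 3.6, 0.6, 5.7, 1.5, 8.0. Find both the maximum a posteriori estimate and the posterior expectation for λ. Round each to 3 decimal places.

MAP = 0.323; posterior mean = 0.369

Σ times = 19.4. Posterior: Gamma(shape = 3.0+5 = 8.0, rate = 2.3+19.4 = 21.7).
Mode = (α−1)/β = 7.0/21.7 = 0.323.
Mean = α/β = 8.0/21.7 = 0.369.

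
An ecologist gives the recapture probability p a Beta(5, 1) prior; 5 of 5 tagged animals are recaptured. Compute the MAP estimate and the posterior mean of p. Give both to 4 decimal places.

p_MAP = 1.0000, E[p|data] = 0.9091

Posterior: Beta(5+5, 1+0) = Beta(10, 1).
Since β = 1 ≤ 1 and α > 1, the Beta density is monotone increasing on [0,1]; the mode is at 1.
Mean = 10/(10+1) = 0.9091.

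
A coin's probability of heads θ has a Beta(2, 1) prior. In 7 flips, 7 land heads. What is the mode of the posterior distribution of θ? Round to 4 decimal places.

Posterior: Beta(2+7, 1+0) = Beta(9, 1).
Since β = 1 ≤ 1 and α > 1, the Beta density is monotone increasing on [0,1]; the mode is at 1.
Mean = 9/(9+1) = 0.9000.
This is the posterior mode — the MAP estimate.

1.0000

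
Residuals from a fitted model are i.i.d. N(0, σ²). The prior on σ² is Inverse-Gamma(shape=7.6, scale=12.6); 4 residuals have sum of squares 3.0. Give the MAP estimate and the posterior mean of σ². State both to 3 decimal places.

Posterior: Inverse-Gamma(shape = 7.6+4/2 = 9.6, scale = 12.6+3.0/2 = 14.1).
Mode = β/(α+1) = 14.1/10.6 = 1.330.
Mean = β/(α−1) = 14.1/8.6 = 1.640.

MAP estimate = 1.330, posterior mean = 1.640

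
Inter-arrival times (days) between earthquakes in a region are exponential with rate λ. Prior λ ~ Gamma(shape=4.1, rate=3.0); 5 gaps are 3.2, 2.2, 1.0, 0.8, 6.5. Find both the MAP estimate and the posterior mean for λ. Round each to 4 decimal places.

MAP = 0.4850; posterior mean = 0.5449

Σ times = 13.7. Posterior: Gamma(shape = 4.1+5 = 9.1, rate = 3.0+13.7 = 16.7).
Mode = (α−1)/β = 8.1/16.7 = 0.4850.
Mean = α/β = 9.1/16.7 = 0.5449.
The posterior is right-skewed, so the mean exceeds the mode.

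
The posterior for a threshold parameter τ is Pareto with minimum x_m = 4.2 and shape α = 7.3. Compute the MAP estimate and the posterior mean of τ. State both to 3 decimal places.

MAP = 4.200, posterior mean = 4.867

The Pareto density is strictly decreasing on [x_m, ∞), so the mode is x_m = 4.200.
Mean = α·x_m/(α−1) = 7.3·4.2/6.3 = 4.867.
Right-skewed posterior ⇒ mode < mean.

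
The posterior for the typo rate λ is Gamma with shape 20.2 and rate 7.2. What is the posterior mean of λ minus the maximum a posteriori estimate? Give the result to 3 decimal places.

0.139

Mode = (α−1)/β = 19.2/7.2 = 2.667.
Mean = α/β = 20.2/7.2 = 2.806.
Difference = 2.806 − 2.667 = 0.139.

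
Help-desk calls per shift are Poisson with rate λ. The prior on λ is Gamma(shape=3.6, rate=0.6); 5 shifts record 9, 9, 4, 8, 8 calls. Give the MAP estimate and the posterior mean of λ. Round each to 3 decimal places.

Σ counts = 38. Posterior: Gamma(shape = 3.6+38 = 41.6, rate = 0.6+5 = 5.6).
Mode = (α−1)/β = 40.6/5.6 = 7.250.
Mean = α/β = 41.6/5.6 = 7.429.
The mean is pulled above the mode by the posterior's right skew.

MAP = 7.250, posterior mean = 7.429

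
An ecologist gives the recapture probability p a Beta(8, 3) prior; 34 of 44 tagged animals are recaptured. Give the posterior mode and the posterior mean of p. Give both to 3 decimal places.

MAP: 0.774. Posterior mean: 0.764.

Posterior: Beta(8+34, 3+10) = Beta(42, 13).
Mode = (42−1)/(42+13−2) = 41/53 = 0.774.
Mean = 42/(42+13) = 42/55 = 0.764.
Left-skewed posterior ⇒ mean < mode.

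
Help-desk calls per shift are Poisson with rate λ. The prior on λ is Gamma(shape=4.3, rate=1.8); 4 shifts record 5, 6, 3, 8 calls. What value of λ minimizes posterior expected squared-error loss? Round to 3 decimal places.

4.534

Σ counts = 22. Posterior: Gamma(shape = 4.3+22 = 26.3, rate = 1.8+4 = 5.8).
Mode = (α−1)/β = 25.3/5.8 = 4.362.
Mean = α/β = 26.3/5.8 = 4.534.
Squared-error loss ⇒ the optimal estimator is the posterior mean.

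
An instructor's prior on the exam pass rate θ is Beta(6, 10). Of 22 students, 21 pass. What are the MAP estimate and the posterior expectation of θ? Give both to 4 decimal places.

Posterior: Beta(6+21, 10+1) = Beta(27, 11).
Mode = (27−1)/(27+11−2) = 26/36 = 0.7222.
Mean = 27/(27+11) = 27/38 = 0.7105.
Left-skewed posterior ⇒ mean < mode.

MAP = 0.7222, posterior mean = 0.7105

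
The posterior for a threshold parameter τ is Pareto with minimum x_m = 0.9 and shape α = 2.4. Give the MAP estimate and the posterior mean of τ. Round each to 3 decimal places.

MAP = 0.900; posterior mean = 1.543

The Pareto density is strictly decreasing on [x_m, ∞), so the mode is x_m = 0.900.
Mean = α·x_m/(α−1) = 2.4·0.9/1.4 = 1.543.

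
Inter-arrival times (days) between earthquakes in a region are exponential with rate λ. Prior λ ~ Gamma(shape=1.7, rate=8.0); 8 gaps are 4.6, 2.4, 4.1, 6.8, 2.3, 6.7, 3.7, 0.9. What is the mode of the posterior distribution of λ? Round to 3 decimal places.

0.220

Σ times = 31.5. Posterior: Gamma(shape = 1.7+8 = 9.7, rate = 8.0+31.5 = 39.5).
Mode = (α−1)/β = 8.7/39.5 = 0.220.
Mean = α/β = 9.7/39.5 = 0.246.
This is the posterior mode — the MAP estimate.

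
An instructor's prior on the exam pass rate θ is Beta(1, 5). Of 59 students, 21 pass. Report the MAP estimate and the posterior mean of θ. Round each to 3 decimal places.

θ_MAP = 0.333, E[θ|data] = 0.338

Posterior: Beta(1+21, 5+38) = Beta(22, 43).
Mode = (22−1)/(22+43−2) = 21/63 = 0.333.
Mean = 22/(22+43) = 22/65 = 0.338.
The mean is pulled above the mode by the posterior's right skew.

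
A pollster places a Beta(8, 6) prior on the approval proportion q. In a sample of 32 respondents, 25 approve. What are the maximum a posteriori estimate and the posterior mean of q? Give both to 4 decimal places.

MAP = 0.7273; posterior mean = 0.7174

Posterior: Beta(8+25, 6+7) = Beta(33, 13).
Mode = (33−1)/(33+13−2) = 32/44 = 0.7273.
Mean = 33/(33+13) = 33/46 = 0.7174.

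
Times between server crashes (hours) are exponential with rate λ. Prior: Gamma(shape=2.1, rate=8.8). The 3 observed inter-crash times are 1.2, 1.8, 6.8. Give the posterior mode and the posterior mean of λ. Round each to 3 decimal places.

Σ times = 9.8. Posterior: Gamma(shape = 2.1+3 = 5.1, rate = 8.8+9.8 = 18.6).
Mode = (α−1)/β = 4.1/18.6 = 0.220.
Mean = α/β = 5.1/18.6 = 0.274.

MAP = 0.220; posterior mean = 0.274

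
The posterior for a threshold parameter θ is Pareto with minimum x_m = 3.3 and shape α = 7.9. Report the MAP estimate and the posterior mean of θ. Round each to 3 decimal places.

MAP = 3.300, posterior mean = 3.778

The Pareto density is strictly decreasing on [x_m, ∞), so the mode is x_m = 3.300.
Mean = α·x_m/(α−1) = 7.9·3.3/6.9 = 3.778.
Right-skewed posterior ⇒ mode < mean.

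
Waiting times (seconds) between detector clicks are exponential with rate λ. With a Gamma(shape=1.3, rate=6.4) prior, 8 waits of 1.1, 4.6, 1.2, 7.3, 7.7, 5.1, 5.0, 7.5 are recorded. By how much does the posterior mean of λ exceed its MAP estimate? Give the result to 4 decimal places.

Σ times = 39.5. Posterior: Gamma(shape = 1.3+8 = 9.3, rate = 6.4+39.5 = 45.9).
Mode = (α−1)/β = 8.3/45.9 = 0.1808.
Mean = α/β = 9.3/45.9 = 0.2026.
Difference = 0.2026 − 0.1808 = 0.0218.

0.0218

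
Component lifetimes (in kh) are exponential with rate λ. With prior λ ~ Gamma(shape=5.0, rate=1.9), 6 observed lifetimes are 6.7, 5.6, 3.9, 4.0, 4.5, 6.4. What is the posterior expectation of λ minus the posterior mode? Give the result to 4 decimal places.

0.0303

Σ times = 31.1. Posterior: Gamma(shape = 5.0+6 = 11.0, rate = 1.9+31.1 = 33.0).
Mode = (α−1)/β = 10.0/33.0 = 0.3030.
Mean = α/β = 11.0/33.0 = 0.3333.
Difference = 0.3333 − 0.3030 = 0.0303.
Mean > mode: the posterior has a right tail.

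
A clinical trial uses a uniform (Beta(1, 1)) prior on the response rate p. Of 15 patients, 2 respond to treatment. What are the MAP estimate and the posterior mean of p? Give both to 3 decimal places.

Posterior: Beta(1+2, 1+13) = Beta(3, 14).
Mode = (3−1)/(3+14−2) = 2/15 = 0.133.
With a flat prior the MAP equals the MLE, 2/15.
Mean = 3/(3+14) = 3/17 = 0.176.
The mean is pulled above the mode by the posterior's right skew.

MAP = 0.133; posterior mean = 0.176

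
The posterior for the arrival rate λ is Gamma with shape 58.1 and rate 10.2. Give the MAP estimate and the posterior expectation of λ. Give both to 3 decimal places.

Mode = (α−1)/β = 57.1/10.2 = 5.598.
Mean = α/β = 58.1/10.2 = 5.696.
Mean > mode: the posterior has a right tail.

MAP estimate = 5.598, posterior expectation = 5.696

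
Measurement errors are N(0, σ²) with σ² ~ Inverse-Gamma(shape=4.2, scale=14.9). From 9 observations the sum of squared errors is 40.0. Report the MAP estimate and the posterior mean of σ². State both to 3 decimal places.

Posterior: Inverse-Gamma(shape = 4.2+9/2 = 8.7, scale = 14.9+40.0/2 = 34.9).
Mode = β/(α+1) = 34.9/9.7 = 3.598.
Mean = β/(α−1) = 34.9/7.7 = 4.532.

MAP: 3.598. Posterior mean: 4.532.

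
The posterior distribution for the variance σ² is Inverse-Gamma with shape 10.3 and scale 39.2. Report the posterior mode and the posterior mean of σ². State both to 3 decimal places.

Mode = β/(α+1) = 39.2/11.3 = 3.469.
Mean = β/(α−1) = 39.2/9.3 = 4.215.

MAP: 3.469. Posterior mean: 4.215.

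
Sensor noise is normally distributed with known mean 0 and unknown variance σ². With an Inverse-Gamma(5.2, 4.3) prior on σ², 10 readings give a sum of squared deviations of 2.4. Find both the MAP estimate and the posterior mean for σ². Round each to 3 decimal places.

Posterior: Inverse-Gamma(shape = 5.2+10/2 = 10.2, scale = 4.3+2.4/2 = 5.5).
Mode = β/(α+1) = 5.5/11.2 = 0.491.
Mean = β/(α−1) = 5.5/9.2 = 0.598.

MAP = 0.491, posterior mean = 0.598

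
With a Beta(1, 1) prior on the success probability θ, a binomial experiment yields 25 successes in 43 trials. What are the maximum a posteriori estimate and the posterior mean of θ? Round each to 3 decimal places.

maximum a posteriori estimate = 0.581, posterior mean = 0.578

Posterior: Beta(1+25, 1+18) = Beta(26, 19).
Mode = (26−1)/(26+19−2) = 25/43 = 0.581.
With a flat prior the MAP equals the MLE, 25/43.
Mean = 26/(26+19) = 26/45 = 0.578.
The mean is pulled below the mode by the posterior's left skew.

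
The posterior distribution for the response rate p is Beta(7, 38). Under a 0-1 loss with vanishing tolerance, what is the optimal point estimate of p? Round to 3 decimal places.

0.140

Mode = (7−1)/(7+38−2) = 6/43 = 0.140.
Mean = 7/(7+38) = 7/45 = 0.156.
This is the posterior mode — the MAP estimate.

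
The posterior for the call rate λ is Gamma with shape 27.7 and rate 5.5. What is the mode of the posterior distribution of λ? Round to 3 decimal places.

4.855

Mode = (α−1)/β = 26.7/5.5 = 4.855.
Mean = α/β = 27.7/5.5 = 5.036.
This is the posterior mode — the MAP estimate.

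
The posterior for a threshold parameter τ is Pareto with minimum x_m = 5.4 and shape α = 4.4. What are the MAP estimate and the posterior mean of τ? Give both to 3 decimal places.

The Pareto density is strictly decreasing on [x_m, ∞), so the mode is x_m = 5.400.
Mean = α·x_m/(α−1) = 4.4·5.4/3.4 = 6.988.
The posterior is right-skewed, so the mean exceeds the mode.

MAP estimate = 5.400, posterior mean = 6.988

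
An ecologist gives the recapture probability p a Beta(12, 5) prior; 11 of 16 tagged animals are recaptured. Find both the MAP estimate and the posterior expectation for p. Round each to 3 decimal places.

p_MAP = 0.710, E[p|data] = 0.697

Posterior: Beta(12+11, 5+5) = Beta(23, 10).
Mode = (23−1)/(23+10−2) = 22/31 = 0.710.
Mean = 23/(23+10) = 23/33 = 0.697.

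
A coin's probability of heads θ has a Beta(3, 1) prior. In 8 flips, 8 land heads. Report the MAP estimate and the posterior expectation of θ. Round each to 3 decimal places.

MAP = 1.000; posterior mean = 0.917

Posterior: Beta(3+8, 1+0) = Beta(11, 1).
Since β = 1 ≤ 1 and α > 1, the Beta density is monotone increasing on [0,1]; the mode is at 1.
Mean = 11/(11+1) = 0.917.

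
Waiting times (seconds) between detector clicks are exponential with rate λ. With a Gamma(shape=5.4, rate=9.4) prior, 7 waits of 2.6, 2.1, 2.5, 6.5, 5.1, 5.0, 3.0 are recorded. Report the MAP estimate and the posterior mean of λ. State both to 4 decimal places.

MAP: 0.3149. Posterior mean: 0.3425.

Σ times = 26.8. Posterior: Gamma(shape = 5.4+7 = 12.4, rate = 9.4+26.8 = 36.2).
Mode = (α−1)/β = 11.4/36.2 = 0.3149.
Mean = α/β = 12.4/36.2 = 0.3425.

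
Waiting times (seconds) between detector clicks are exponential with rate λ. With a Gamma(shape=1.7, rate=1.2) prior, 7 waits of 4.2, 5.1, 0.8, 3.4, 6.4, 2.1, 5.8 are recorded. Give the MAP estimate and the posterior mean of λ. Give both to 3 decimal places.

λ_MAP = 0.266, E[λ|data] = 0.300

Σ times = 27.8. Posterior: Gamma(shape = 1.7+7 = 8.7, rate = 1.2+27.8 = 29.0).
Mode = (α−1)/β = 7.7/29.0 = 0.266.
Mean = α/β = 8.7/29.0 = 0.300.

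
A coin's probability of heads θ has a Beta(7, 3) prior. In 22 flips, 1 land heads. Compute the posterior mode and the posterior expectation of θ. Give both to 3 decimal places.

MAP = 0.233; posterior mean = 0.250

Posterior: Beta(7+1, 3+21) = Beta(8, 24).
Mode = (8−1)/(8+24−2) = 7/30 = 0.233.
Mean = 8/(8+24) = 8/32 = 0.250.
The mean is pulled above the mode by the posterior's right skew.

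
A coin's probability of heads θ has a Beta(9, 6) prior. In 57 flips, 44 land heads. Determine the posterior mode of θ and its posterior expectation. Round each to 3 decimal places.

Posterior: Beta(9+44, 6+13) = Beta(53, 19).
Mode = (53−1)/(53+19−2) = 52/70 = 0.743.
Mean = 53/(53+19) = 53/72 = 0.736.

θ_MAP = 0.743, E[θ|data] = 0.736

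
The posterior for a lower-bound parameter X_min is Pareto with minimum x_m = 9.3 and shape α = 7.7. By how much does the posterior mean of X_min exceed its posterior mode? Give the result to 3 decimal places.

The Pareto density is strictly decreasing on [x_m, ∞), so the mode is x_m = 9.300.
Mean = α·x_m/(α−1) = 7.7·9.3/6.7 = 10.688.
Difference = 10.688 − 9.300 = 1.388.
Mean > mode: the posterior has a right tail.

1.388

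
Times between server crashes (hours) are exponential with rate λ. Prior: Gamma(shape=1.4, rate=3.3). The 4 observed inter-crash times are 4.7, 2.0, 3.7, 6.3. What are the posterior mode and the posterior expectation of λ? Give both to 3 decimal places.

Σ times = 16.7. Posterior: Gamma(shape = 1.4+4 = 5.4, rate = 3.3+16.7 = 20.0).
Mode = (α−1)/β = 4.4/20.0 = 0.220.
Mean = α/β = 5.4/20.0 = 0.270.
The posterior is right-skewed, so the mean exceeds the mode.

MAP = 0.220, posterior mean = 0.270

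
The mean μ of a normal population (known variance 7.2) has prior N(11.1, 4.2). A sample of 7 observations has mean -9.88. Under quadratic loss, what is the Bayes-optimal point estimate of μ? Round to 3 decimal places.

-5.753

Posterior for μ is Normal. Precision-weighted mean: (1/4.2·11.1 + 7/7.2·-9.88) / (1/4.2 + 7/7.2) = -5.753.
A Normal posterior is symmetric, so mode = mean.
Quadratic loss ⇒ the optimal estimator is the posterior mean.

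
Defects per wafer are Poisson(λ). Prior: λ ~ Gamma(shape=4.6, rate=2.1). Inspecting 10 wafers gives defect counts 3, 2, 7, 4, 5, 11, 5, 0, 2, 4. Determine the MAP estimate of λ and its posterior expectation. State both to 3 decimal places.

MAP estimate = 3.851, posterior expectation = 3.934

Σ counts = 43. Posterior: Gamma(shape = 4.6+43 = 47.6, rate = 2.1+10 = 12.1).
Mode = (α−1)/β = 46.6/12.1 = 3.851.
Mean = α/β = 47.6/12.1 = 3.934.
Mean > mode: the posterior has a right tail.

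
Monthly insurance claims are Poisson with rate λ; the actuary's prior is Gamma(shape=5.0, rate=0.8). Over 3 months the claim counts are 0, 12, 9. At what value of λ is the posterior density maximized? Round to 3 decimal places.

Σ counts = 21. Posterior: Gamma(shape = 5.0+21 = 26.0, rate = 0.8+3 = 3.8).
Mode = (α−1)/β = 25.0/3.8 = 6.579.
Mean = α/β = 26.0/3.8 = 6.842.
This is the posterior mode — the MAP estimate.

6.579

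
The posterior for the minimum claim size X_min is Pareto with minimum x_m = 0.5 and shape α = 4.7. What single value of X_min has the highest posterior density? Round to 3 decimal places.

0.500

The Pareto density is strictly decreasing on [x_m, ∞), so the mode is x_m = 0.500.
Mean = α·x_m/(α−1) = 4.7·0.5/3.7 = 0.635.
This is the posterior mode — the MAP estimate.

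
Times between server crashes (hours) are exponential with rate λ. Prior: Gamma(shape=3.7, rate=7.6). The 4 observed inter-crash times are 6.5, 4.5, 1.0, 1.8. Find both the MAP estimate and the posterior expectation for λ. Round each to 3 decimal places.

Σ times = 13.8. Posterior: Gamma(shape = 3.7+4 = 7.7, rate = 7.6+13.8 = 21.4).
Mode = (α−1)/β = 6.7/21.4 = 0.313.
Mean = α/β = 7.7/21.4 = 0.360.

MAP: 0.313. Posterior mean: 0.360.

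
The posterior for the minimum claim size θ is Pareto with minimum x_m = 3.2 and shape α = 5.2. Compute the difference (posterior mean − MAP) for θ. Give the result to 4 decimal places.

The Pareto density is strictly decreasing on [x_m, ∞), so the mode is x_m = 3.2000.
Mean = α·x_m/(α−1) = 5.2·3.2/4.2 = 3.9619.
Difference = 3.9619 − 3.2000 = 0.7619.
Right-skewed posterior ⇒ mode < mean.

0.7619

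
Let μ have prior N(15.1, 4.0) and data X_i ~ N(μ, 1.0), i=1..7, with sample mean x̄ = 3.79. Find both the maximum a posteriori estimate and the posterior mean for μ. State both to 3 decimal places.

Posterior for μ is Normal. Precision-weighted mean: (1/4.0·15.1 + 7/1.0·3.79) / (1/4.0 + 7/1.0) = 4.180.
A Normal posterior is symmetric, so mode = mean.

MAP = 4.180, posterior mean = 4.180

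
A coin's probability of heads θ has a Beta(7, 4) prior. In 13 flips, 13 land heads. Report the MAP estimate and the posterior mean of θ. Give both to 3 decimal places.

Posterior: Beta(7+13, 4+0) = Beta(20, 4).
Mode = (20−1)/(20+4−2) = 19/22 = 0.864.
Mean = 20/(20+4) = 20/24 = 0.833.
The mean is pulled below the mode by the posterior's left skew.

θ_MAP = 0.864, E[θ|data] = 0.833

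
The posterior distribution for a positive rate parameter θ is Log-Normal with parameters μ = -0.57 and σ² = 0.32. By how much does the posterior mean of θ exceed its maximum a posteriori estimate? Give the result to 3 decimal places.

0.253

Mode = exp(μ − σ²) = exp(-0.89) = 0.411.
Mean = exp(μ + σ²/2) = exp(-0.410) = 0.664.
Difference = 0.664 − 0.411 = 0.253.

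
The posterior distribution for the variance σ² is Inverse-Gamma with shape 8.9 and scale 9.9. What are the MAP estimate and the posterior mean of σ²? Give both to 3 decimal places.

MAP = 1.000; posterior mean = 1.253

Mode = β/(α+1) = 9.9/9.9 = 1.000.
Mean = β/(α−1) = 9.9/7.9 = 1.253.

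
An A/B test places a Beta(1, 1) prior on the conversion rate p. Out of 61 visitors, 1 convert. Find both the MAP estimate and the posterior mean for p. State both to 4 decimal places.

MAP estimate = 0.0164, posterior mean = 0.0317

Posterior: Beta(1+1, 1+60) = Beta(2, 61).
Mode = (2−1)/(2+61−2) = 1/61 = 0.0164.
With a flat prior the MAP equals the MLE, 1/61.
Mean = 2/(2+61) = 2/63 = 0.0317.
Right-skewed posterior ⇒ mode < mean.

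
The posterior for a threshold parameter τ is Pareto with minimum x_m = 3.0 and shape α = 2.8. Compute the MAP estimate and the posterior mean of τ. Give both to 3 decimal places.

MAP estimate = 3.000, posterior mean = 4.667

The Pareto density is strictly decreasing on [x_m, ∞), so the mode is x_m = 3.000.
Mean = α·x_m/(α−1) = 2.8·3.0/1.8 = 4.667.
The mean is pulled above the mode by the posterior's right skew.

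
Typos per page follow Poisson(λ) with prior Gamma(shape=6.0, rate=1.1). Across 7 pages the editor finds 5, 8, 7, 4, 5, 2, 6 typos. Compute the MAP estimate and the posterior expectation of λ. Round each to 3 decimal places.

Σ counts = 37. Posterior: Gamma(shape = 6.0+37 = 43.0, rate = 1.1+7 = 8.1).
Mode = (α−1)/β = 42.0/8.1 = 5.185.
Mean = α/β = 43.0/8.1 = 5.309.

MAP estimate = 5.185, posterior expectation = 5.309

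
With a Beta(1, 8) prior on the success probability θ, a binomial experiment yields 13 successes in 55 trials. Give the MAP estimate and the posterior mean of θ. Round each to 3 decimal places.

Posterior: Beta(1+13, 8+42) = Beta(14, 50).
Mode = (14−1)/(14+50−2) = 13/62 = 0.210.
Mean = 14/(14+50) = 14/64 = 0.219.

MAP = 0.210, posterior mean = 0.219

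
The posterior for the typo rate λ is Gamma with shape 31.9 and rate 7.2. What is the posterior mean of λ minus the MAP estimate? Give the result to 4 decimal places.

0.1389

Mode = (α−1)/β = 30.9/7.2 = 4.2917.
Mean = α/β = 31.9/7.2 = 4.4306.
Difference = 4.4306 − 4.2917 = 0.1389.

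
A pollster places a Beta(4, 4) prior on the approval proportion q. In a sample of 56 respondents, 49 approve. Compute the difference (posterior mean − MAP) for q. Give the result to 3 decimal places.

Posterior: Beta(4+49, 4+7) = Beta(53, 11).
Mode = (53−1)/(53+11−2) = 52/62 = 0.839.
Mean = 53/(53+11) = 53/64 = 0.828.
Difference = 0.828 − 0.839 = -0.011.
The mean is pulled below the mode by the posterior's left skew.

-0.011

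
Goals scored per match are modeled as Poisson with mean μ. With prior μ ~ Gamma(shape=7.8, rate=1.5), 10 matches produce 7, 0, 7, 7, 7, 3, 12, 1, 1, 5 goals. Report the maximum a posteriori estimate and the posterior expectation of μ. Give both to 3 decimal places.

Σ counts = 50. Posterior: Gamma(shape = 7.8+50 = 57.8, rate = 1.5+10 = 11.5).
Mode = (α−1)/β = 56.8/11.5 = 4.939.
Mean = α/β = 57.8/11.5 = 5.026.

MAP = 4.939; posterior mean = 5.026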